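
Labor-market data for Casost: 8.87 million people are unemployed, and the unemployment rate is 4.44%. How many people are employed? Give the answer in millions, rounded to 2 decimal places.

About 190.90 million are employed.

Labor force = U / u = 8.87 / 0.0444 ≈ 199.77 million.
Employed = labor force − unemployed = 199.77 − 8.87 = 190.90 million.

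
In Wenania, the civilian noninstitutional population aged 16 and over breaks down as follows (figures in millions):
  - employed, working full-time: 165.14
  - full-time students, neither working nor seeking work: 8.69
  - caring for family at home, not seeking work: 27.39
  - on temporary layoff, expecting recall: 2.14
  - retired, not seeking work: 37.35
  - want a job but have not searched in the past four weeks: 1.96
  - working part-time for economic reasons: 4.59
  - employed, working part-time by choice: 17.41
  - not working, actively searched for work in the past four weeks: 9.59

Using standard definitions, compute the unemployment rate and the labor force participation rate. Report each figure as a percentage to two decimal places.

Employed = 165.14 + 4.59 + 17.41 = 187.14 million (anyone who worked, including part-time for economic reasons, counts as employed).
Unemployed = 2.14 + 9.59 = 11.73 million (jobless and actively searching, or on temporary layoff).
Labor force = 187.14 + 11.73 = 198.87 million.
Not in labor force = 8.69 + 27.39 + 37.35 + 1.96 = 75.39 million (those not working and not actively searching are outside the labor force — including those who want a job but have given up searching).
Civilian working-age population = 198.87 + 75.39 = 274.26 million.
Unemployment rate = 11.73 / 198.87 = 5.90%.
Labor force participation rate = 198.87 / 274.26 = 72.51%.

Unemployment rate ≈ 5.90%; labor force participation rate ≈ 72.51%.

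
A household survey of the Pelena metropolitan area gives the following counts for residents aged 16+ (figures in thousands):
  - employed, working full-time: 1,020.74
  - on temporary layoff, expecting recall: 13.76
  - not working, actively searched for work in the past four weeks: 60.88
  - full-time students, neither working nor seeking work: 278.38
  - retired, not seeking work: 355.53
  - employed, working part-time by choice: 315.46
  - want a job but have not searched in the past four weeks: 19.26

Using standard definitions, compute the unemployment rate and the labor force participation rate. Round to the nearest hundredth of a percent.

Unemployment rate ≈ 5.29%; labor force participation rate ≈ 68.35%.

Employed = 1,020.74 + 315.46 = 1,336.20 thousand.
Unemployed = 13.76 + 60.88 = 74.64 thousand (jobless and actively searching, or on temporary layoff).
Labor force = 1,336.20 + 74.64 = 1,410.84 thousand.
Not in labor force = 278.38 + 355.53 + 19.26 = 653.17 thousand (those not working and not actively searching are outside the labor force — including those who want a job but have given up searching).
Civilian working-age population = 1,410.84 + 653.17 = 2,064.01 thousand.
Unemployment rate = 74.64 / 1,410.84 = 5.29%.
Labor force participation rate = 1,410.84 / 2,064.01 = 68.35%.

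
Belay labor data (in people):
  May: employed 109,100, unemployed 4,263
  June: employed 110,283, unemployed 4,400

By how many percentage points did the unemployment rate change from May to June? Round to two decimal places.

The unemployment rate changed by +0.08 percentage points.

May: labor force = 109,100 + 4,263 = 113,363; u = 4,263/113,363 = 3.76%.
June: labor force = 110,283 + 4,400 = 114,683; u = 4,400/114,683 = 3.84%.
Change = 3.84% − 3.76% = +0.08 pp.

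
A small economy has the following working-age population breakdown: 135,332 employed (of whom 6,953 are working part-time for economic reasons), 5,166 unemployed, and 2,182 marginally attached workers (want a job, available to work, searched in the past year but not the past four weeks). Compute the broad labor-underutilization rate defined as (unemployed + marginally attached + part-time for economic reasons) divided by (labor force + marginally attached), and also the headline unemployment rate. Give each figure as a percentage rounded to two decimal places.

Labor force = 135,332 + 5,166 = 140,498.
Numerator = 5,166 + 2,182 + 6,953 = 14,301.
Denominator = 140,498 + 2,182 = 142,680.
Broad rate = 14,301 / 142,680 = 10.02%.
Headline unemployment rate = 5,166 / 140,498 = 3.68%.

Broad underutilization rate ≈ 10.02%; headline unemployment rate ≈ 3.68%.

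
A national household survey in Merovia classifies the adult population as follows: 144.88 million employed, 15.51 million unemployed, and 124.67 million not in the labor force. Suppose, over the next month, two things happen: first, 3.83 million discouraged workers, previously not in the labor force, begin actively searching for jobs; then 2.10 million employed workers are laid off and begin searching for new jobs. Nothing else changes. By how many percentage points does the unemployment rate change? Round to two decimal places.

Initially, labor force = 144.88 + 15.51 = 160.39 million, so u = 15.51/160.39 = 9.67%.
After the first change, unemployed and labor force both rise by 3.83 → E = 144.88, U = 19.34, labor force = 164.22 million.
After the second change, employed falls and unemployed rises by 2.10; labor force unchanged → E = 142.78, U = 21.44, labor force = 164.22 million.
New unemployment rate = 21.44 / 164.22 = 13.06%.
Change = 13.06% − 9.67% = +3.39 percentage points.

The unemployment rate changes by +3.39 percentage points.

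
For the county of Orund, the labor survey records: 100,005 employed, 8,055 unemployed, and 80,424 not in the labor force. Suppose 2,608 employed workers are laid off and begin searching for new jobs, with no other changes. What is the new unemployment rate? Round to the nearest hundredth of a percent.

Initially, labor force = 100,005 + 8,055 = 108,060, so u = 8,055/108,060 = 7.45%.
After the change, employed falls and unemployed rises by 2,608; labor force unchanged → E = 97,397, U = 10,663, labor force = 108,060.
New unemployment rate = 10,663 / 108,060 = 9.87%.

New unemployment rate ≈ 9.87%.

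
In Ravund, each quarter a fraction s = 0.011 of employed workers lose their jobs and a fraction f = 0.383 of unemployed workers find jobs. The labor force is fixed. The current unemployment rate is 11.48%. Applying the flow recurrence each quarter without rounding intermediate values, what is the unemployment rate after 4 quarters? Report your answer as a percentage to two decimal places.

With a fixed labor force, u_{t+1} = u_t + s·(1−u_t) − f·u_t = u_t·(1−s−f) + s.
Here 1−s−f = 0.606 and s = 0.011.
u_1 = 0.114800 × 0.606 + 0.011 = 0.080569.
u_2 = 0.080569 × 0.606 + 0.011 = 0.059825.
u_3 = 0.059825 × 0.606 + 0.011 = 0.047254.
u_4 = 0.047254 × 0.606 + 0.011 = 0.039636.

Unemployment rate after four quarters ≈ 3.96%.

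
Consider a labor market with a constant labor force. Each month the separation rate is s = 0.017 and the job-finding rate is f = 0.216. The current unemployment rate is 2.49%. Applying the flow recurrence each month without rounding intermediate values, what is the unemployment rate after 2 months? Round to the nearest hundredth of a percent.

Unemployment rate after two months ≈ 4.47%.

With a fixed labor force, u_{t+1} = u_t + s·(1−u_t) − f·u_t = u_t·(1−s−f) + s.
Here 1−s−f = 0.767 and s = 0.017.
u_1 = 0.024900 × 0.767 + 0.017 = 0.036098.
u_2 = 0.036098 × 0.767 + 0.017 = 0.044687.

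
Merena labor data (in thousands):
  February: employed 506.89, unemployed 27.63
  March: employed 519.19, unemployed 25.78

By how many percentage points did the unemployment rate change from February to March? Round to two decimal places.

February: labor force = 506.89 + 27.63 = 534.52; u = 27.63/534.52 = 5.17%.
March: labor force = 519.19 + 25.78 = 544.97; u = 25.78/544.97 = 4.73%.
Change = 4.73% − 5.17% = −0.44 pp.

The unemployment rate changed by −0.44 percentage points.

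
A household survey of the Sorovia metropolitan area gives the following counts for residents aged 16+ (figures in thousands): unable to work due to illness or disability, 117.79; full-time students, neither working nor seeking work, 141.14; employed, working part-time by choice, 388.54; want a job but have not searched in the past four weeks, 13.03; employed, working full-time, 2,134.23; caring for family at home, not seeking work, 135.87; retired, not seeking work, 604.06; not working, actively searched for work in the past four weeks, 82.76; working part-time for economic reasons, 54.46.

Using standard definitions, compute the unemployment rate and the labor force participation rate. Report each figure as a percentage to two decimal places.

Employed = 388.54 + 2,134.23 + 54.46 = 2,577.23 thousand (anyone who worked, including part-time for economic reasons, counts as employed).
Unemployed = 82.76 thousand.
Labor force = 2,577.23 + 82.76 = 2,659.99 thousand.
Not in labor force = 117.79 + 141.14 + 13.03 + 135.87 + 604.06 = 1,011.89 thousand (those not working and not actively searching are outside the labor force — including those who want a job but have given up searching).
Civilian working-age population = 2,659.99 + 1,011.89 = 3,671.88 thousand.
Unemployment rate = 82.76 / 2,659.99 = 3.11%.
Labor force participation rate = 2,659.99 / 3,671.88 = 72.44%.

Unemployment rate ≈ 3.11%; labor force participation rate ≈ 72.44%.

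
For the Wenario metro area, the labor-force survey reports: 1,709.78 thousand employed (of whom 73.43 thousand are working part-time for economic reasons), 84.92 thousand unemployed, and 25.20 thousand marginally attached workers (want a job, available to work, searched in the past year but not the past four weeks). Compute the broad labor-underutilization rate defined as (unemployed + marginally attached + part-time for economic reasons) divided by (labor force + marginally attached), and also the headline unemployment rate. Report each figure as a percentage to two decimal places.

Labor force = 1,709.78 + 84.92 = 1,794.70 thousand.
Numerator = 84.92 + 25.20 + 73.43 = 183.55 thousand.
Denominator = 1,794.70 + 25.20 = 1,819.90 thousand.
Broad rate = 183.55 / 1,819.90 = 10.09%.
Headline unemployment rate = 84.92 / 1,794.70 = 4.73%.

Broad underutilization rate ≈ 10.09%; headline unemployment rate ≈ 4.73%.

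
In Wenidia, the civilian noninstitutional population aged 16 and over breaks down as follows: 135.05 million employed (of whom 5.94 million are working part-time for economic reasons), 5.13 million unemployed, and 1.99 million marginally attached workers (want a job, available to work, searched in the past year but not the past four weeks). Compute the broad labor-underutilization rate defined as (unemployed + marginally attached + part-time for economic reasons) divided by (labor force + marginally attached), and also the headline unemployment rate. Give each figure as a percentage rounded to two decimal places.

Labor force = 135.05 + 5.13 = 140.18 million.
Numerator = 5.13 + 1.99 + 5.94 = 13.06 million.
Denominator = 140.18 + 1.99 = 142.17 million.
Broad rate = 13.06 / 142.17 = 9.19%.
Headline unemployment rate = 5.13 / 140.18 = 3.66%.

Broad underutilization rate ≈ 9.19%; headline unemployment rate ≈ 3.66%.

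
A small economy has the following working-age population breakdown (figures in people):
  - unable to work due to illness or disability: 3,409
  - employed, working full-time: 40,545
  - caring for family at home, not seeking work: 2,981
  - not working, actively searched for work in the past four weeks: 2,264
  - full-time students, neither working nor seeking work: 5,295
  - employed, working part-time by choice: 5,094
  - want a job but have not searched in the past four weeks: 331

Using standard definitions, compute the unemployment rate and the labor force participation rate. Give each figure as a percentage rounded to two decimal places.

Employed = 40,545 + 5,094 = 45,639.
Unemployed = 2,264.
Labor force = 45,639 + 2,264 = 47,903.
Not in labor force = 3,409 + 2,981 + 5,295 + 331 = 12,016 (those not working and not actively searching are outside the labor force — including those who want a job but have given up searching).
Civilian working-age population = 47,903 + 12,016 = 59,919.
Unemployment rate = 2,264 / 47,903 = 4.73%.
Labor force participation rate = 47,903 / 59,919 = 79.95%.

Unemployment rate ≈ 4.73%; labor force participation rate ≈ 79.95%.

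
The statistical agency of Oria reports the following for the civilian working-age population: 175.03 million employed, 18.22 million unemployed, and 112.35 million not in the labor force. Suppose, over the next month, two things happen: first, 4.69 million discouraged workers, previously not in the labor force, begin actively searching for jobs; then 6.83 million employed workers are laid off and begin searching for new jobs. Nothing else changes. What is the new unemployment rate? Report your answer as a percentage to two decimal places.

New unemployment rate ≈ 15.02%.

Initially, labor force = 175.03 + 18.22 = 193.25 million, so u = 18.22/193.25 = 9.43%.
After the first change, unemployed and labor force both rise by 4.69 → E = 175.03, U = 22.91, labor force = 197.94 million.
After the second change, employed falls and unemployed rises by 6.83; labor force unchanged → E = 168.20, U = 29.74, labor force = 197.94 million.
New unemployment rate = 29.74 / 197.94 = 15.02%.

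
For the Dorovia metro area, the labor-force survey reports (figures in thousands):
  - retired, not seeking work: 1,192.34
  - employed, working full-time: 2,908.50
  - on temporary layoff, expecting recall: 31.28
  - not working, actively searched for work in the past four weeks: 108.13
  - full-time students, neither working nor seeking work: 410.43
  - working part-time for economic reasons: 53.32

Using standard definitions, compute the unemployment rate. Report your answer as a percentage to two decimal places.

Employed = 2,908.50 + 53.32 = 2,961.82 thousand (anyone who worked, including part-time for economic reasons, counts as employed).
Unemployed = 31.28 + 108.13 = 139.41 thousand (jobless and actively searching, or on temporary layoff).
Labor force = 2,961.82 + 139.41 = 3,101.23 thousand.
Unemployment rate = 139.41 / 3,101.23 = 4.50%.

Unemployment rate ≈ 4.50%.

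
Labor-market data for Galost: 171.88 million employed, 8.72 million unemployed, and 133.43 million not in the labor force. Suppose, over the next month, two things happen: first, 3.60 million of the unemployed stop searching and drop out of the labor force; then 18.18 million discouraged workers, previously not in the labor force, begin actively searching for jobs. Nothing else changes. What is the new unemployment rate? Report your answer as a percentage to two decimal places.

New unemployment rate ≈ 11.94%.

Initially, labor force = 171.88 + 8.72 = 180.60 million, so u = 8.72/180.60 = 4.83%.
After the first change, unemployed and labor force both fall by 3.60 → E = 171.88, U = 5.12, labor force = 177.00 million.
After the second change, unemployed and labor force both rise by 18.18 → E = 171.88, U = 23.30, labor force = 195.18 million.
New unemployment rate = 23.30 / 195.18 = 11.94%.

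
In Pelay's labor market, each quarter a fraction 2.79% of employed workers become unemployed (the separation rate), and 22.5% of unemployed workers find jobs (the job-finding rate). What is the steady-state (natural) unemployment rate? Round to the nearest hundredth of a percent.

At steady state the flows balance: s·E = f·U, so U/(E+U) = s/(s+f).
u* = 2.79 / (2.79 + 22.5) = 2.79 / 25.29 = 11.03%.

Steady-state unemployment rate ≈ 11.03%.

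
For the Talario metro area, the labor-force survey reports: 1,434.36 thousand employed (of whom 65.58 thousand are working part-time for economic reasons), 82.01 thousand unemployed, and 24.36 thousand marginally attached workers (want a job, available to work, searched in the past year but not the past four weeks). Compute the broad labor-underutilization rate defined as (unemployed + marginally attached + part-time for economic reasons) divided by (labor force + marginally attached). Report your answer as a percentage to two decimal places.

Labor force = 1,434.36 + 82.01 = 1,516.37 thousand.
Numerator = 82.01 + 24.36 + 65.58 = 171.95 thousand.
Denominator = 1,516.37 + 24.36 = 1,540.73 thousand.
Broad rate = 171.95 / 1,540.73 = 11.16%.

Broad underutilization rate ≈ 11.16%.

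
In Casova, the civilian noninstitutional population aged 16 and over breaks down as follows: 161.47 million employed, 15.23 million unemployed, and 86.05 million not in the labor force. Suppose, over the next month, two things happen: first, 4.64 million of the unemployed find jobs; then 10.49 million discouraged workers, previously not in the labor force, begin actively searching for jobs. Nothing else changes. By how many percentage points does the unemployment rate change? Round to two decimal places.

Initially, labor force = 161.47 + 15.23 = 176.70 million, so u = 15.23/176.70 = 8.62%.
After the first change, unemployed falls and employed rises by 4.64; labor force unchanged → E = 166.11, U = 10.59, labor force = 176.70 million.
After the second change, unemployed and labor force both rise by 10.49 → E = 166.11, U = 21.08, labor force = 187.19 million.
New unemployment rate = 21.08 / 187.19 = 11.26%.
Change = 11.26% − 8.62% = +2.64 percentage points.

The unemployment rate changes by +2.64 percentage points.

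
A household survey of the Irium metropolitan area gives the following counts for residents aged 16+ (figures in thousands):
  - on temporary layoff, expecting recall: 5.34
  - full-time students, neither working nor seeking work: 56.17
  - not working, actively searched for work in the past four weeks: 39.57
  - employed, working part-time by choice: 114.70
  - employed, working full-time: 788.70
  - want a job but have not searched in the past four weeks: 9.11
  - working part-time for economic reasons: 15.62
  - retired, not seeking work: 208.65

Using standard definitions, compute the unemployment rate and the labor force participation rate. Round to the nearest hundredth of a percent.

Unemployment rate ≈ 4.66%; labor force participation rate ≈ 77.87%.

Employed = 114.70 + 788.70 + 15.62 = 919.02 thousand (anyone who worked, including part-time for economic reasons, counts as employed).
Unemployed = 5.34 + 39.57 = 44.91 thousand (jobless and actively searching, or on temporary layoff).
Labor force = 919.02 + 44.91 = 963.93 thousand.
Not in labor force = 56.17 + 9.11 + 208.65 = 273.93 thousand (those not working and not actively searching are outside the labor force — including those who want a job but have given up searching).
Civilian working-age population = 963.93 + 273.93 = 1,237.86 thousand.
Unemployment rate = 44.91 / 963.93 = 4.66%.
Labor force participation rate = 963.93 / 1,237.86 = 77.87%.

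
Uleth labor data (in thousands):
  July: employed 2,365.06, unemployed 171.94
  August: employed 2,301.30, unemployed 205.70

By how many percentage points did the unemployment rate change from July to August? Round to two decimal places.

The unemployment rate changed by +1.43 percentage points.

July: labor force = 2,365.06 + 171.94 = 2,537.00; u = 171.94/2,537.00 = 6.78%.
August: labor force = 2,301.30 + 205.70 = 2,507.00; u = 205.70/2,507.00 = 8.21%.
Change = 8.21% − 6.78% = +1.43 pp.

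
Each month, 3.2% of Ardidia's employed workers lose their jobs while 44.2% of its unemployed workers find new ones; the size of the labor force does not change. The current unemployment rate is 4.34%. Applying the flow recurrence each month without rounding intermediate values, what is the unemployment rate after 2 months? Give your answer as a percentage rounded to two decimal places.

Unemployment rate after two months ≈ 6.08%.

With a fixed labor force, u_{t+1} = u_t + s·(1−u_t) − f·u_t = u_t·(1−s−f) + s.
Here 1−s−f = 0.526 and s = 0.032.
u_1 = 0.043400 × 0.526 + 0.032 = 0.054828.
u_2 = 0.054828 × 0.526 + 0.032 = 0.060840.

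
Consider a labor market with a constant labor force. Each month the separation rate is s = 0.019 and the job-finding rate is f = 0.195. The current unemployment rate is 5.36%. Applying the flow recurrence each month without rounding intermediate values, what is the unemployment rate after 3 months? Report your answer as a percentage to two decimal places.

With a fixed labor force, u_{t+1} = u_t + s·(1−u_t) − f·u_t = u_t·(1−s−f) + s.
Here 1−s−f = 0.786 and s = 0.019.
u_1 = 0.053600 × 0.786 + 0.019 = 0.061130.
u_2 = 0.061130 × 0.786 + 0.019 = 0.067048.
u_3 = 0.067048 × 0.786 + 0.019 = 0.071700.

Unemployment rate after three months ≈ 7.17%.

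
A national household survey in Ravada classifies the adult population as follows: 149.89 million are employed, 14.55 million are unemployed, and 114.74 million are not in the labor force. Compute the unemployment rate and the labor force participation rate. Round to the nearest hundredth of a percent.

Labor force = employed + unemployed = 149.89 + 14.55 = 164.44 million.
Working-age population = 164.44 + 114.74 = 279.18 million.
Unemployment rate = 14.55 / 164.44 = 8.85%.
Labor force participation rate = 164.44 / 279.18 = 58.90%.

Unemployment rate ≈ 8.85%; labor force participation rate ≈ 58.90%.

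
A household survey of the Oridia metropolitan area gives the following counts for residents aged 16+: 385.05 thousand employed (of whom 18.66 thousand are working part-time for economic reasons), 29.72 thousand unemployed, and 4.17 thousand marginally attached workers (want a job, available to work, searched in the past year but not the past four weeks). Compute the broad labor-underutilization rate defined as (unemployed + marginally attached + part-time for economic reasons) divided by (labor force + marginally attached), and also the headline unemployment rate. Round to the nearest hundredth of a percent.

Labor force = 385.05 + 29.72 = 414.77 thousand.
Numerator = 29.72 + 4.17 + 18.66 = 52.55 thousand.
Denominator = 414.77 + 4.17 = 418.94 thousand.
Broad rate = 52.55 / 418.94 = 12.54%.
Headline unemployment rate = 29.72 / 414.77 = 7.17%.

Broad underutilization rate ≈ 12.54%; headline unemployment rate ≈ 7.17%.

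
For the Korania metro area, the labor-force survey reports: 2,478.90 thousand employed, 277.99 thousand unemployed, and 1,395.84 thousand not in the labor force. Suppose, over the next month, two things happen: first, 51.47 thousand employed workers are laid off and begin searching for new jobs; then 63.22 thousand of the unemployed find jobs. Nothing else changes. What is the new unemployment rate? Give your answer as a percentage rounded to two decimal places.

Initially, labor force = 2,478.90 + 277.99 = 2,756.89 thousand, so u = 277.99/2,756.89 = 10.08%.
After the first change, employed falls and unemployed rises by 51.47; labor force unchanged → E = 2,427.43, U = 329.46, labor force = 2,756.89 thousand.
After the second change, unemployed falls and employed rises by 63.22; labor force unchanged → E = 2,490.65, U = 266.24, labor force = 2,756.89 thousand.
New unemployment rate = 266.24 / 2,756.89 = 9.66%.

New unemployment rate ≈ 9.66%.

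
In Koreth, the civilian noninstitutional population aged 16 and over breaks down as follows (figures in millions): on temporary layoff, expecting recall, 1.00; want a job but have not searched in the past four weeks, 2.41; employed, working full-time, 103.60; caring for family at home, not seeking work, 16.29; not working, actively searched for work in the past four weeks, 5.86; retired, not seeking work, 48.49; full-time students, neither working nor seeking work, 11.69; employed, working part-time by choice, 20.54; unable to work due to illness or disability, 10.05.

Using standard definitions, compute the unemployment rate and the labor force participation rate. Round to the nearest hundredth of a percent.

Employed = 103.60 + 20.54 = 124.14 million.
Unemployed = 1.00 + 5.86 = 6.86 million (jobless and actively searching, or on temporary layoff).
Labor force = 124.14 + 6.86 = 131.00 million.
Not in labor force = 2.41 + 16.29 + 48.49 + 11.69 + 10.05 = 88.93 million (those not working and not actively searching are outside the labor force — including those who want a job but have given up searching).
Civilian working-age population = 131.00 + 88.93 = 219.93 million.
Unemployment rate = 6.86 / 131.00 = 5.24%.
Labor force participation rate = 131.00 / 219.93 = 59.56%.

Unemployment rate ≈ 5.24%; labor force participation rate ≈ 59.56%.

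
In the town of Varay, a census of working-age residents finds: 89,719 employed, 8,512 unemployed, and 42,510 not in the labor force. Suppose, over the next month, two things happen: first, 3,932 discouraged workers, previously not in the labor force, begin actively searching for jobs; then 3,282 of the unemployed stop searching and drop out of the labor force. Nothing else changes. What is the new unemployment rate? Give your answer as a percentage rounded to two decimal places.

New unemployment rate ≈ 9.27%.

Initially, labor force = 89,719 + 8,512 = 98,231, so u = 8,512/98,231 = 8.67%.
After the first change, unemployed and labor force both rise by 3,932 → E = 89,719, U = 12,444, labor force = 102,163.
After the second change, unemployed and labor force both fall by 3,282 → E = 89,719, U = 9,162, labor force = 98,881.
New unemployment rate = 9,162 / 98,881 = 9.27%.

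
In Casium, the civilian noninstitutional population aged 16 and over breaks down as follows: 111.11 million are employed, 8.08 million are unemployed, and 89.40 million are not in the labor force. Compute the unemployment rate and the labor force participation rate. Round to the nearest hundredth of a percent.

Unemployment rate ≈ 6.78%; labor force participation rate ≈ 57.14%.

Labor force = employed + unemployed = 111.11 + 8.08 = 119.19 million.
Working-age population = 119.19 + 89.40 = 208.59 million.
Unemployment rate = 8.08 / 119.19 = 6.78%.
Labor force participation rate = 119.19 / 208.59 = 57.14%.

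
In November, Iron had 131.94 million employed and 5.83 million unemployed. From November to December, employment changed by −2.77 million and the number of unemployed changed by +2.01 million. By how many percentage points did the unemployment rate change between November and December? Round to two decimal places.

The unemployment rate changed by +1.49 percentage points.

November: labor force = 131.94 + 5.83 = 137.77; u = 5.83/137.77 = 4.23%.
December: labor force = 129.17 + 7.84 = 137.01; u = 7.84/137.01 = 5.72%.
Change = 5.72% − 4.23% = +1.49 pp.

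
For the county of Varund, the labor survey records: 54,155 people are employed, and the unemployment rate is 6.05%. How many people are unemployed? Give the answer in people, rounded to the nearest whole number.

About 3,487 are unemployed.

Let U be the number unemployed. The labor force is E + U, and U/(E+U) = 0.0605.
So U = 0.0605 × 54,155 / (1 − 0.0605) = 3276.38 / 0.9395 ≈ 3,487.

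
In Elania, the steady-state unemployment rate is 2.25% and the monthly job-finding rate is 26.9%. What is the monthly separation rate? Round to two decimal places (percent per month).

From u* = s/(s+f): s = u·f/(1−u).
s = 0.0225 × 26.9 / (1 − 0.0225) = 0.6052 / 0.9775 ≈ 0.62% per month.

Separation rate ≈ 0.62% per month.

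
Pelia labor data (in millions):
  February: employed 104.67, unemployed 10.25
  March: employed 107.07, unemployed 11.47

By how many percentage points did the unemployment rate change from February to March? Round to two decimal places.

February: labor force = 104.67 + 10.25 = 114.92; u = 10.25/114.92 = 8.92%.
March: labor force = 107.07 + 11.47 = 118.54; u = 11.47/118.54 = 9.68%.
Change = 9.68% − 8.92% = +0.76 pp.

The unemployment rate changed by +0.76 percentage points.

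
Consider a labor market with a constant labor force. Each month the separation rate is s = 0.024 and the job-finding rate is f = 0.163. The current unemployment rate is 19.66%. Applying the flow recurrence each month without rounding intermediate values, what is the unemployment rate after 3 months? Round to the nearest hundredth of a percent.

Unemployment rate after three months ≈ 16.50%.

With a fixed labor force, u_{t+1} = u_t + s·(1−u_t) − f·u_t = u_t·(1−s−f) + s.
Here 1−s−f = 0.813 and s = 0.024.
u_1 = 0.196600 × 0.813 + 0.024 = 0.183836.
u_2 = 0.183836 × 0.813 + 0.024 = 0.173459.
u_3 = 0.173459 × 0.813 + 0.024 = 0.165022.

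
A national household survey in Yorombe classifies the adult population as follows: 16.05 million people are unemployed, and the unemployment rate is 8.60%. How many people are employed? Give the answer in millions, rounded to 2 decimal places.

About 170.58 million are employed.

Labor force = U / u = 16.05 / 0.0860 ≈ 186.63 million.
Employed = labor force − unemployed = 186.63 − 16.05 = 170.58 million.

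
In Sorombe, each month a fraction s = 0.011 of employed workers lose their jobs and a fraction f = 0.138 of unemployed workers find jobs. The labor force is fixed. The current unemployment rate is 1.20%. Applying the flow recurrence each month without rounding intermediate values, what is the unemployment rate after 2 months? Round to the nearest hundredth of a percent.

Unemployment rate after two months ≈ 2.91%.

With a fixed labor force, u_{t+1} = u_t + s·(1−u_t) − f·u_t = u_t·(1−s−f) + s.
Here 1−s−f = 0.851 and s = 0.011.
u_1 = 0.012000 × 0.851 + 0.011 = 0.021212.
u_2 = 0.021212 × 0.851 + 0.011 = 0.029051.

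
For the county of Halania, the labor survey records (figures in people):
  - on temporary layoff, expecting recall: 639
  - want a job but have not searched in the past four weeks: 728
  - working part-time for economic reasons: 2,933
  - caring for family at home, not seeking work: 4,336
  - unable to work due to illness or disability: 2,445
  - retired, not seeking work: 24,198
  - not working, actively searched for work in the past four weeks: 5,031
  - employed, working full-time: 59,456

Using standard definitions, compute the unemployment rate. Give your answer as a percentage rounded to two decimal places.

Unemployment rate ≈ 8.33%.

Employed = 2,933 + 59,456 = 62,389 (anyone who worked, including part-time for economic reasons, counts as employed).
Unemployed = 639 + 5,031 = 5,670 (jobless and actively searching, or on temporary layoff).
Labor force = 62,389 + 5,670 = 68,059.
Unemployment rate = 5,670 / 68,059 = 8.33%.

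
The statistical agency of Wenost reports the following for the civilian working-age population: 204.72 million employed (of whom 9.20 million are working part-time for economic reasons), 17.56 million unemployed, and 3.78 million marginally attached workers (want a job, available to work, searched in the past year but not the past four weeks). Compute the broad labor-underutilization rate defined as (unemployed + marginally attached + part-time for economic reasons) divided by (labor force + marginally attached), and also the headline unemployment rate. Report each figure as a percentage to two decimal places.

Broad underutilization rate ≈ 13.51%; headline unemployment rate ≈ 7.90%.

Labor force = 204.72 + 17.56 = 222.28 million.
Numerator = 17.56 + 3.78 + 9.20 = 30.54 million.
Denominator = 222.28 + 3.78 = 226.06 million.
Broad rate = 30.54 / 226.06 = 13.51%.
Headline unemployment rate = 17.56 / 222.28 = 7.90%.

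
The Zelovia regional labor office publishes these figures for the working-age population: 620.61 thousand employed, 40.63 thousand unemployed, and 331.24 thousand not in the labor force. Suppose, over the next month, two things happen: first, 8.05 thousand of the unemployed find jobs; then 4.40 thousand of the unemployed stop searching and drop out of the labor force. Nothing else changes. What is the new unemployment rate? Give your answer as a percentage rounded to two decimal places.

New unemployment rate ≈ 4.29%.

Initially, labor force = 620.61 + 40.63 = 661.24 thousand, so u = 40.63/661.24 = 6.14%.
After the first change, unemployed falls and employed rises by 8.05; labor force unchanged → E = 628.66, U = 32.58, labor force = 661.24 thousand.
After the second change, unemployed and labor force both fall by 4.40 → E = 628.66, U = 28.18, labor force = 656.84 thousand.
New unemployment rate = 28.18 / 656.84 = 4.29%.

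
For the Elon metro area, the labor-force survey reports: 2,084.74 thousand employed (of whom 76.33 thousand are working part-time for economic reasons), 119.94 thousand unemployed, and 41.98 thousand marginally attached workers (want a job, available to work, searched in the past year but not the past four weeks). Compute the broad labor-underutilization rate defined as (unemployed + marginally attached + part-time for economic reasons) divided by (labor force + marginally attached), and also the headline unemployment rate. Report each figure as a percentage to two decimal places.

Broad underutilization rate ≈ 10.60%; headline unemployment rate ≈ 5.44%.

Labor force = 2,084.74 + 119.94 = 2,204.68 thousand.
Numerator = 119.94 + 41.98 + 76.33 = 238.25 thousand.
Denominator = 2,204.68 + 41.98 = 2,246.66 thousand.
Broad rate = 238.25 / 2,246.66 = 10.60%.
Headline unemployment rate = 119.94 / 2,204.68 = 5.44%.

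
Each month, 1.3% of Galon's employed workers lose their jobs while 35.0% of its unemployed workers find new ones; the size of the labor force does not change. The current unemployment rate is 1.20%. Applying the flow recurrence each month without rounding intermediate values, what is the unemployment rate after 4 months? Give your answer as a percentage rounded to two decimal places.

With a fixed labor force, u_{t+1} = u_t + s·(1−u_t) − f·u_t = u_t·(1−s−f) + s.
Here 1−s−f = 0.637 and s = 0.013.
u_1 = 0.012000 × 0.637 + 0.013 = 0.020644.
u_2 = 0.020644 × 0.637 + 0.013 = 0.026150.
u_3 = 0.026150 × 0.637 + 0.013 = 0.029658.
u_4 = 0.029658 × 0.637 + 0.013 = 0.031892.

Unemployment rate after four months ≈ 3.19%.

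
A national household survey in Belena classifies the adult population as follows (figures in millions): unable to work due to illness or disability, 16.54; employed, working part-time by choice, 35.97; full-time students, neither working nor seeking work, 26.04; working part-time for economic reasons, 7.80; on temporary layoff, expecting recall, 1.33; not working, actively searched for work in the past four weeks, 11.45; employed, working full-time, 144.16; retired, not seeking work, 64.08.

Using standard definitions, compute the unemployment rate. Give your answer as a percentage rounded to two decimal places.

Employed = 35.97 + 7.80 + 144.16 = 187.93 million (anyone who worked, including part-time for economic reasons, counts as employed).
Unemployed = 1.33 + 11.45 = 12.78 million (jobless and actively searching, or on temporary layoff).
Labor force = 187.93 + 12.78 = 200.71 million.
Unemployment rate = 12.78 / 200.71 = 6.37%.

Unemployment rate ≈ 6.37%.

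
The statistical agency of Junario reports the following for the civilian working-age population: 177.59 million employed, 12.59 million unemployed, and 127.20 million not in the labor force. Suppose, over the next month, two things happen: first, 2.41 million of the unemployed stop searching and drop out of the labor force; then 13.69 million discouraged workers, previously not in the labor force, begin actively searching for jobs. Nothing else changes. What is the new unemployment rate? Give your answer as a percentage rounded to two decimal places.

Initially, labor force = 177.59 + 12.59 = 190.18 million, so u = 12.59/190.18 = 6.62%.
After the first change, unemployed and labor force both fall by 2.41 → E = 177.59, U = 10.18, labor force = 187.77 million.
After the second change, unemployed and labor force both rise by 13.69 → E = 177.59, U = 23.87, labor force = 201.46 million.
New unemployment rate = 23.87 / 201.46 = 11.85%.

New unemployment rate ≈ 11.85%.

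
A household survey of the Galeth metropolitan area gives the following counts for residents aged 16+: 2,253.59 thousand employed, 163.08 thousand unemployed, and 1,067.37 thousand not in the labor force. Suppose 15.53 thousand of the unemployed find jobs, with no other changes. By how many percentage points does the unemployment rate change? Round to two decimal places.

Initially, labor force = 2,253.59 + 163.08 = 2,416.67 thousand, so u = 163.08/2,416.67 = 6.75%.
After the change, unemployed falls and employed rises by 15.53; labor force unchanged → E = 2,269.12, U = 147.55, labor force = 2,416.67 thousand.
New unemployment rate = 147.55 / 2,416.67 = 6.11%.
Change = 6.11% − 6.75% = −0.64 percentage points.

The unemployment rate changes by −0.64 percentage points.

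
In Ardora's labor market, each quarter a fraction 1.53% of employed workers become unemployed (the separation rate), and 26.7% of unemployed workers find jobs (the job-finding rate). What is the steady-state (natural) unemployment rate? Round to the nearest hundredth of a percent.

At steady state the flows balance: s·E = f·U, so U/(E+U) = s/(s+f).
u* = 1.53 / (1.53 + 26.7) = 1.53 / 28.23 = 5.42%.

Steady-state unemployment rate ≈ 5.42%.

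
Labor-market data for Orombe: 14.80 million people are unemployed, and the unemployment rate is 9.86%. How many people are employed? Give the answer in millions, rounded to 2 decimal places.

Labor force = U / u = 14.80 / 0.0986 ≈ 150.10 million.
Employed = labor force − unemployed = 150.10 − 14.80 = 135.30 million.

About 135.30 million are employed.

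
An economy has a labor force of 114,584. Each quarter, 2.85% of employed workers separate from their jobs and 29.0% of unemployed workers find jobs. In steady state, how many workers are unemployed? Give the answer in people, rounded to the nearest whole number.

Steady-state unemployment rate u* = s/(s+f) = 2.85/(2.85+29.0) = 0.089482.
Unemployed = u* × labor force = 0.089482 × 114,584 ≈ 10,253.

About 10,253 are unemployed in steady state.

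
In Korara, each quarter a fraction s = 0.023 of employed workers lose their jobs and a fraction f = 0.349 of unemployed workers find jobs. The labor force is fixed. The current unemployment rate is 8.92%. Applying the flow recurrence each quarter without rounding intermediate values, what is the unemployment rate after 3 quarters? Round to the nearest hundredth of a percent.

Unemployment rate after three quarters ≈ 6.86%.

With a fixed labor force, u_{t+1} = u_t + s·(1−u_t) − f·u_t = u_t·(1−s−f) + s.
Here 1−s−f = 0.628 and s = 0.023.
u_1 = 0.089200 × 0.628 + 0.023 = 0.079018.
u_2 = 0.079018 × 0.628 + 0.023 = 0.072623.
u_3 = 0.072623 × 0.628 + 0.023 = 0.068607.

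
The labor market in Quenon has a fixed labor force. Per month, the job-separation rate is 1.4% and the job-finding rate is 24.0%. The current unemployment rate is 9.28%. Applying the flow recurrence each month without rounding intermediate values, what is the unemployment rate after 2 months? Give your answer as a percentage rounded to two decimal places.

With a fixed labor force, u_{t+1} = u_t + s·(1−u_t) − f·u_t = u_t·(1−s−f) + s.
Here 1−s−f = 0.746 and s = 0.014.
u_1 = 0.092800 × 0.746 + 0.014 = 0.083229.
u_2 = 0.083229 × 0.746 + 0.014 = 0.076089.

Unemployment rate after two months ≈ 7.61%.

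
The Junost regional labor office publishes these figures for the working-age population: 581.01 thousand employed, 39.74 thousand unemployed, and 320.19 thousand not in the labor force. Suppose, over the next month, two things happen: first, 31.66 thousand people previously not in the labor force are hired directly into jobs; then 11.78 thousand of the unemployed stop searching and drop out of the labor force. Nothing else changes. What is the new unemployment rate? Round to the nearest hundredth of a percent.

Initially, labor force = 581.01 + 39.74 = 620.75 thousand, so u = 39.74/620.75 = 6.40%.
After the first change, employed and labor force both rise by 31.66; unemployed unchanged → E = 612.67, U = 39.74, labor force = 652.41 thousand.
After the second change, unemployed and labor force both fall by 11.78 → E = 612.67, U = 27.96, labor force = 640.63 thousand.
New unemployment rate = 27.96 / 640.63 = 4.36%.

New unemployment rate ≈ 4.36%.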